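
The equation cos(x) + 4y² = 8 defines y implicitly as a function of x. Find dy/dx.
Apply d/dx to both sides, remembering that y depends on x. Each occurrence of y therefore brings in a y' = dy/dx via the chain rule.

With F(x, y) equal to the left-hand side minus the right, differentiate F term by term:
  d/dx[4y^2] = 8y·y'
  d/dx[cos(x)] = -sin(x)
  d/dx[-8] = 0
Adding these up, d/dx[F] = 0 becomes
  (-sin(x)) + (8y)·y' = 0,
so isolating y',
  dy/dx = -(-sin(x))/(8y) = sin(x)/(8y)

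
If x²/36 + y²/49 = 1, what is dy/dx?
Take d/dx of both sides. Since y is implicitly a function of x, the chain rule attaches a y' = dy/dx factor whenever we differentiate through y.

Set F(x, y) = (left side) − (right side), so the curve is F = 0. Differentiating each term of F:
  d/dx[x^2/36] = x/18
  d/dx[y^2/49] = 2y·y'/49
  d/dx[-1] = 0

Collecting, the y'-free part is the partial derivative in x and the y' coefficient is the partial derivative in y:
  ∂F/∂x = x/18
  ∂F/∂y = 2y/49

so d/dx[F(x, y(x))] = ∂F/∂x + (∂F/∂y)·y' = 0. Rearranging,
  dy/dx = -(∂F/∂x)/(∂F/∂y) = -(x/18)/(2y/49) = -49x/(36y)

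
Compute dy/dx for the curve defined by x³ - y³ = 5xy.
Differentiate the relation implicitly: treat y = y(x) and apply the chain rule, so every y-derivative picks up a y' = dy/dx factor.

With everything moved to the left-hand side, differentiate term by term:
  d/dx[x^3] = 3x^2
  d/dx[-5xy] = -5x·y' - 5y
  d/dx[-y^3] = -3y^2·y'

Separating the contributions that come from x directly and those that come through y:
  without y':      3x^2 - 5y
  multiplying y':  -5x - 3y^2

so (3x^2 - 5y) + (-5x - 3y^2)·y' = 0, and therefore
  dy/dx = -(3x^2 - 5y)/(-5x - 3y^2) = (3x^2 - 5y)/(5x + 3y^2)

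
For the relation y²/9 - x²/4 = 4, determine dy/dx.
Differentiate both sides with respect to x, treating y as y(x). By the chain rule, any term containing y contributes a factor of y' = dy/dx when we differentiate it.

Move every term to one side and write the relation as F(x, y) = 0. Term by term,
  d/dx[-x^2/4] = -x/2
  d/dx[y^2/9] = 2y·y'/9
  d/dx[-4] = 0

The pieces without y' make up ∂F/∂x and the coefficient of y' is ∂F/∂y:
  ∂F/∂x = -x/2,
  ∂F/∂y = 2y/9.

Since d/dx[F] = ∂F/∂x + (∂F/∂y)·y' = 0, solve for y':
  (∂F/∂y)·y' = -∂F/∂x
  dy/dx = -(∂F/∂x)/(∂F/∂y) = -(-x/2)/(2y/9) = 9x/(4y)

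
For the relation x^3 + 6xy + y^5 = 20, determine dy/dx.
Differentiate the relation implicitly: treat y = y(x) and apply the chain rule, so every y-derivative picks up a y' = dy/dx factor.

With everything moved to the left-hand side, differentiate term by term:
  d/dx[x^3] = 3x^2
  d/dx[6xy] = 6x·y' + 6y
  d/dx[y^5] = 5y^4·y'
  d/dx[-20] = 0

Separating the contributions that come from x directly and those that come through y:
  without y':      3x^2 + 6y
  multiplying y':  6x + 5y^4

so (3x^2 + 6y) + (6x + 5y^4)·y' = 0, and therefore
  dy/dx = -(3x^2 + 6y)/(6x + 5y^4) = 3(-x^2 - 2y)/(6x + 5y^4)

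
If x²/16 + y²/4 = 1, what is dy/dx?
Differentiate both sides with respect to x, treating y as y(x). By the chain rule, any term containing y contributes a factor of y' = dy/dx when we differentiate it.

Move every term to one side and write the relation as F(x, y) = 0. Term by term,
  d/dx[x^2/16] = x/8
  d/dx[y^2/4] = y·y'/2
  d/dx[-1] = 0

The pieces without y' make up ∂F/∂x and the coefficient of y' is ∂F/∂y:
  ∂F/∂x = x/8,
  ∂F/∂y = y/2.

Since d/dx[F] = ∂F/∂x + (∂F/∂y)·y' = 0, solve for y':
  (∂F/∂y)·y' = -∂F/∂x
  dy/dx = -(∂F/∂x)/(∂F/∂y) = -(x/8)/(y/2) = -x/(4y)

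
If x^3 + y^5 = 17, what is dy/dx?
Take d/dx of both sides. Since y is implicitly a function of x, the chain rule attaches a y' = dy/dx factor whenever we differentiate through y.

Set F(x, y) = (left side) − (right side), so the curve is F = 0. Differentiating each term of F:
  d/dx[x^3] = 3x^2
  d/dx[y^5] = 5y^4·y'
  d/dx[-17] = 0

Collecting, the y'-free part is the partial derivative in x and the y' coefficient is the partial derivative in y:
  ∂F/∂x = 3x^2
  ∂F/∂y = 5y^4

so d/dx[F(x, y(x))] = ∂F/∂x + (∂F/∂y)·y' = 0. Rearranging,
  dy/dx = -(∂F/∂x)/(∂F/∂y) = -(3x^2)/(5y^4) = -3x^2/(5y^4)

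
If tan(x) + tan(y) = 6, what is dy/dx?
Differentiate the relation implicitly: treat y = y(x) and apply the chain rule, so every y-derivative picks up a y' = dy/dx factor.

With everything moved to the left-hand side, differentiate term by term:
  d/dx[tan(x)] = tan(x)^2 + 1
  d/dx[tan(y)] = y'(tan(y)^2 + 1)
  d/dx[-6] = 0

Separating the contributions that come from x directly and those that come through y:
  without y':      tan(x)^2 + 1
  multiplying y':  tan(y)^2 + 1

so (tan(x)^2 + 1) + (tan(y)^2 + 1)·y' = 0, and therefore
  dy/dx = -(tan(x)^2 + 1)/(tan(y)^2 + 1) = -cos(y)^2/cos(x)^2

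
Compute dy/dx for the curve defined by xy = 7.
Differentiate the relation implicitly: treat y = y(x) and apply the chain rule, so every y-derivative picks up a y' = dy/dx factor.

With everything moved to the left-hand side, differentiate term by term:
  d/dx[xy] = x·y' + y
  d/dx[-7] = 0

Separating the contributions that come from x directly and those that come through y:
  without y':      y
  multiplying y':  x

so (y) + (x)·y' = 0, and therefore
  dy/dx = -(y)/(x) = -y/x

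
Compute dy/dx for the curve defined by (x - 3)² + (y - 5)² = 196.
Differentiate the relation implicitly: treat y = y(x) and apply the chain rule, so every y-derivative picks up a y' = dy/dx factor.

With everything moved to the left-hand side, differentiate term by term:
  d/dx[(x - 3)^2] = 2x - 6
  d/dx[(y - 5)^2] = 2·y'(y - 5)
  d/dx[-196] = 0

Separating the contributions that come from x directly and those that come through y:
  without y':      2x - 6
  multiplying y':  2y - 10

so (2x - 6) + (2y - 10)·y' = 0, and therefore
  dy/dx = -(2x - 6)/(2y - 10) = (3 - x)/(y - 5)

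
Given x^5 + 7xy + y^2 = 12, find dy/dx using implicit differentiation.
Differentiate the relation implicitly: treat y = y(x) and apply the chain rule, so every y-derivative picks up a y' = dy/dx factor.

With everything moved to the left-hand side, differentiate term by term:
  d/dx[x^5] = 5x^4
  d/dx[7xy] = 7x·y' + 7y
  d/dx[y^2] = 2y·y'
  d/dx[-12] = 0

Separating the contributions that come from x directly and those that come through y:
  without y':      5x^4 + 7y
  multiplying y':  7x + 2y

so (5x^4 + 7y) + (7x + 2y)·y' = 0, and therefore
  dy/dx = -(5x^4 + 7y)/(7x + 2y) = (-5x^4 - 7y)/(7x + 2y)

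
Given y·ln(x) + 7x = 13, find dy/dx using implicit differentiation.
Take d/dx of both sides. Since y is implicitly a function of x, the chain rule attaches a y' = dy/dx factor whenever we differentiate through y.

Set F(x, y) = (left side) − (right side), so the curve is F = 0. Differentiating each term of F:
  d/dx[7x] = 7
  d/dx[y·ln(x)] = y'·ln(x) + y/x
  d/dx[-13] = 0

Collecting, the y'-free part is the partial derivative in x and the y' coefficient is the partial derivative in y:
  ∂F/∂x = 7 + y/x
  ∂F/∂y = ln(x)

so d/dx[F(x, y(x))] = ∂F/∂x + (∂F/∂y)·y' = 0. Rearranging,
  dy/dx = -(∂F/∂x)/(∂F/∂y) = -(7 + y/x)/(ln(x))
        = -((7x + y)/x)/(ln(x)) = (-7x - y)/(x·ln(x))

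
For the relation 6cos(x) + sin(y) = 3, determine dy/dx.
Differentiate the relation implicitly: treat y = y(x) and apply the chain rule, so every y-derivative picks up a y' = dy/dx factor.

With everything moved to the left-hand side, differentiate term by term:
  d/dx[sin(y)] = y'·cos(y)
  d/dx[6cos(x)] = -6sin(x)
  d/dx[-3] = 0

Separating the contributions that come from x directly and those that come through y:
  without y':      -6sin(x)
  multiplying y':  cos(y)

so (-6sin(x)) + (cos(y))·y' = 0, and therefore
  dy/dx = -(-6sin(x))/(cos(y)) = 6sin(x)/cos(y)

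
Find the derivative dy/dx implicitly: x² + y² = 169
Apply d/dx to both sides, remembering that y depends on x. Each occurrence of y therefore brings in a y' = dy/dx via the chain rule.

With F(x, y) equal to the left-hand side minus the right, differentiate F term by term:
  d/dx[x^2] = 2x
  d/dx[y^2] = 2y·y'
  d/dx[-169] = 0
Adding these up, d/dx[F] = 0 becomes
  (2x) + (2y)·y' = 0,
so isolating y',
  dy/dx = -(2x)/(2y) = -x/y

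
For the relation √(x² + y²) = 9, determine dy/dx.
Differentiate both sides with respect to x, treating y as y(x). By the chain rule, any term containing y contributes a factor of y' = dy/dx when we differentiate it.

Move every term to one side and write the relation as F(x, y) = 0. Term by term,
  d/dx[√(x^2 + y^2)] = (x + y·y')/√(x^2 + y^2)
  d/dx[-9] = 0

The pieces without y' make up ∂F/∂x and the coefficient of y' is ∂F/∂y:
  ∂F/∂x = x/√(x^2 + y^2),
  ∂F/∂y = y/√(x^2 + y^2).

Since d/dx[F] = ∂F/∂x + (∂F/∂y)·y' = 0, solve for y':
  (∂F/∂y)·y' = -∂F/∂x
  dy/dx = -(∂F/∂x)/(∂F/∂y) = -(x/√(x^2 + y^2))/(y/√(x^2 + y^2)) = -x/y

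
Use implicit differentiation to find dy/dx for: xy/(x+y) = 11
Differentiate the relation implicitly: treat y = y(x) and apply the chain rule, so every y-derivative picks up a y' = dy/dx factor.

With everything moved to the left-hand side, differentiate term by term:
  d/dx[xy/(x + y)] = xy(-y' - 1)/(x + y)^2 + x·y'/(x + y) + y/(x + y)
  d/dx[-11] = 0

Separating the contributions that come from x directly and those that come through y:
  without y':      -xy/(x + y)^2 + y/(x + y)
  multiplying y':  -xy/(x + y)^2 + x/(x + y)

so (-xy/(x + y)^2 + y/(x + y)) + (-xy/(x + y)^2 + x/(x + y))·y' = 0, and therefore
  dy/dx = -(-xy/(x + y)^2 + y/(x + y))/(-xy/(x + y)^2 + x/(x + y))
        = -(y^2/(x + y)^2)/(x^2/(x + y)^2) = -y^2/x^2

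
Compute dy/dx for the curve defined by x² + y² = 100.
Differentiate the relation implicitly: treat y = y(x) and apply the chain rule, so every y-derivative picks up a y' = dy/dx factor.

With everything moved to the left-hand side, differentiate term by term:
  d/dx[x^2] = 2x
  d/dx[y^2] = 2y·y'
  d/dx[-100] = 0

Separating the contributions that come from x directly and those that come through y:
  without y':      2x
  multiplying y':  2y

so (2x) + (2y)·y' = 0, and therefore
  dy/dx = -(2x)/(2y) = -x/y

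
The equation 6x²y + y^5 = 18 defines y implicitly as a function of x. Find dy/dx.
Differentiate both sides with respect to x, treating y as y(x). By the chain rule, any term containing y contributes a factor of y' = dy/dx when we differentiate it.

Move every term to one side and write the relation as F(x, y) = 0. Term by term,
  d/dx[6x^2y] = 6x^2·y' + 12xy
  d/dx[y^5] = 5y^4·y'
  d/dx[-18] = 0

The pieces without y' make up ∂F/∂x and the coefficient of y' is ∂F/∂y:
  ∂F/∂x = 12xy,
  ∂F/∂y = 6x^2 + 5y^4.

Since d/dx[F] = ∂F/∂x + (∂F/∂y)·y' = 0, solve for y':
  (∂F/∂y)·y' = -∂F/∂x
  dy/dx = -(∂F/∂x)/(∂F/∂y) = -(12xy)/(6x^2 + 5y^4) = -12xy/(6x^2 + 5y^4)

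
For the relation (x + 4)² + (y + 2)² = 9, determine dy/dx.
Apply d/dx to both sides, remembering that y depends on x. Each occurrence of y therefore brings in a y' = dy/dx via the chain rule.

With F(x, y) equal to the left-hand side minus the right, differentiate F term by term:
  d/dx[(x + 4)^2] = 2x + 8
  d/dx[(y + 2)^2] = 2·y'(y + 2)
  d/dx[-9] = 0
Adding these up, d/dx[F] = 0 becomes
  (2x + 8) + (2y + 4)·y' = 0,
so isolating y',
  dy/dx = -(2x + 8)/(2y + 4) = (-x - 4)/(y + 2)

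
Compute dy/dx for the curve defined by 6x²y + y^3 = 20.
Differentiate the relation implicitly: treat y = y(x) and apply the chain rule, so every y-derivative picks up a y' = dy/dx factor.

With everything moved to the left-hand side, differentiate term by term:
  d/dx[6x^2y] = 6x^2·y' + 12xy
  d/dx[y^3] = 3y^2·y'
  d/dx[-20] = 0

Separating the contributions that come from x directly and those that come through y:
  without y':      12xy
  multiplying y':  6x^2 + 3y^2

so (12xy) + (6x^2 + 3y^2)·y' = 0, and therefore
  dy/dx = -(12xy)/(6x^2 + 3y^2) = -4xy/(2x^2 + y^2)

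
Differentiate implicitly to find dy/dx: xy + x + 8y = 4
Differentiate the relation implicitly: treat y = y(x) and apply the chain rule, so every y-derivative picks up a y' = dy/dx factor.

With everything moved to the left-hand side, differentiate term by term:
  d/dx[xy] = x·y' + y
  d/dx[x] = 1
  d/dx[8y] = 8·y'
  d/dx[-4] = 0

Separating the contributions that come from x directly and those that come through y:
  without y':      y + 1
  multiplying y':  x + 8

so (y + 1) + (x + 8)·y' = 0, and therefore
  dy/dx = -(y + 1)/(x + 8) = (-y - 1)/(x + 8)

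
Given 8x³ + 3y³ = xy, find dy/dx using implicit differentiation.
Differentiate the relation implicitly: treat y = y(x) and apply the chain rule, so every y-derivative picks up a y' = dy/dx factor.

With everything moved to the left-hand side, differentiate term by term:
  d/dx[8x^3] = 24x^2
  d/dx[-xy] = -x·y' - y
  d/dx[3y^3] = 9y^2·y'

Separating the contributions that come from x directly and those that come through y:
  without y':      24x^2 - y
  multiplying y':  -x + 9y^2

so (24x^2 - y) + (-x + 9y^2)·y' = 0, and therefore
  dy/dx = -(24x^2 - y)/(-x + 9y^2) = (24x^2 - y)/(x - 9y^2)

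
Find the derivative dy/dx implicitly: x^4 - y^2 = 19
Apply d/dx to both sides, remembering that y depends on x. Each occurrence of y therefore brings in a y' = dy/dx via the chain rule.

With F(x, y) equal to the left-hand side minus the right, differentiate F term by term:
  d/dx[x^4] = 4x^3
  d/dx[-y^2] = -2y·y'
  d/dx[-19] = 0
Adding these up, d/dx[F] = 0 becomes
  (4x^3) + (-2y)·y' = 0,
so isolating y',
  dy/dx = -(4x^3)/(-2y) = 2x^3/y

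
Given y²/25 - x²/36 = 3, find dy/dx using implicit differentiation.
Take d/dx of both sides. Since y is implicitly a function of x, the chain rule attaches a y' = dy/dx factor whenever we differentiate through y.

Set F(x, y) = (left side) − (right side), so the curve is F = 0. Differentiating each term of F:
  d/dx[-x^2/36] = -x/18
  d/dx[y^2/25] = 2y·y'/25
  d/dx[-3] = 0

Collecting, the y'-free part is the partial derivative in x and the y' coefficient is the partial derivative in y:
  ∂F/∂x = -x/18
  ∂F/∂y = 2y/25

so d/dx[F(x, y(x))] = ∂F/∂x + (∂F/∂y)·y' = 0. Rearranging,
  dy/dx = -(∂F/∂x)/(∂F/∂y) = -(-x/18)/(2y/25) = 25x/(36y)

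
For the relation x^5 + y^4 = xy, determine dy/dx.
Take d/dx of both sides. Since y is implicitly a function of x, the chain rule attaches a y' = dy/dx factor whenever we differentiate through y.

Set F(x, y) = (left side) − (right side), so the curve is F = 0. Differentiating each term of F:
  d/dx[x^5] = 5x^4
  d/dx[-xy] = -x·y' - y
  d/dx[y^4] = 4y^3·y'

Collecting, the y'-free part is the partial derivative in x and the y' coefficient is the partial derivative in y:
  ∂F/∂x = 5x^4 - y
  ∂F/∂y = -x + 4y^3

so d/dx[F(x, y(x))] = ∂F/∂x + (∂F/∂y)·y' = 0. Rearranging,
  dy/dx = -(∂F/∂x)/(∂F/∂y) = -(5x^4 - y)/(-x + 4y^3) = (5x^4 - y)/(x - 4y^3)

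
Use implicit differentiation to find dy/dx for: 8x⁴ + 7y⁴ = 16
Take d/dx of both sides. Since y is implicitly a function of x, the chain rule attaches a y' = dy/dx factor whenever we differentiate through y.

Set F(x, y) = (left side) − (right side), so the curve is F = 0. Differentiating each term of F:
  d/dx[8x^4] = 32x^3
  d/dx[7y^4] = 28y^3·y'
  d/dx[-16] = 0

Collecting, the y'-free part is the partial derivative in x and the y' coefficient is the partial derivative in y:
  ∂F/∂x = 32x^3
  ∂F/∂y = 28y^3

so d/dx[F(x, y(x))] = ∂F/∂x + (∂F/∂y)·y' = 0. Rearranging,
  dy/dx = -(∂F/∂x)/(∂F/∂y) = -(32x^3)/(28y^3) = -8x^3/(7y^3)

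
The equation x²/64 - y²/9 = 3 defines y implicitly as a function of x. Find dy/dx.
Apply d/dx to both sides, remembering that y depends on x. Each occurrence of y therefore brings in a y' = dy/dx via the chain rule.

With F(x, y) equal to the left-hand side minus the right, differentiate F term by term:
  d/dx[x^2/64] = x/32
  d/dx[-y^2/9] = -2y·y'/9
  d/dx[-3] = 0
Adding these up, d/dx[F] = 0 becomes
  (x/32) + (-2y/9)·y' = 0,
so isolating y',
  dy/dx = -(x/32)/(-2y/9) = 9x/(64y)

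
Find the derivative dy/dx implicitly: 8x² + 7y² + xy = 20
Differentiate the relation implicitly: treat y = y(x) and apply the chain rule, so every y-derivative picks up a y' = dy/dx factor.

With everything moved to the left-hand side, differentiate term by term:
  d/dx[8x^2] = 16x
  d/dx[xy] = x·y' + y
  d/dx[7y^2] = 14y·y'
  d/dx[-20] = 0

Separating the contributions that come from x directly and those that come through y:
  without y':      16x + y
  multiplying y':  x + 14y

so (16x + y) + (x + 14y)·y' = 0, and therefore
  dy/dx = -(16x + y)/(x + 14y) = (-16x - y)/(x + 14y)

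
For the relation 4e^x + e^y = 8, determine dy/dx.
Take d/dx of both sides. Since y is implicitly a function of x, the chain rule attaches a y' = dy/dx factor whenever we differentiate through y.

Set F(x, y) = (left side) − (right side), so the curve is F = 0. Differentiating each term of F:
  d/dx[4e^(x)] = 4e^(x)
  d/dx[e^(y)] = y'·e^(y)
  d/dx[-8] = 0

Collecting, the y'-free part is the partial derivative in x and the y' coefficient is the partial derivative in y:
  ∂F/∂x = 4e^(x)
  ∂F/∂y = e^(y)

so d/dx[F(x, y(x))] = ∂F/∂x + (∂F/∂y)·y' = 0. Rearranging,
  dy/dx = -(∂F/∂x)/(∂F/∂y) = -(4e^(x))/(e^(y)) = -4e^(x - y)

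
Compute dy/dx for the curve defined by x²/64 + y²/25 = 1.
Apply d/dx to both sides, remembering that y depends on x. Each occurrence of y therefore brings in a y' = dy/dx via the chain rule.

With F(x, y) equal to the left-hand side minus the right, differentiate F term by term:
  d/dx[x^2/64] = x/32
  d/dx[y^2/25] = 2y·y'/25
  d/dx[-1] = 0
Adding these up, d/dx[F] = 0 becomes
  (x/32) + (2y/25)·y' = 0,
so isolating y',
  dy/dx = -(x/32)/(2y/25) = -25x/(64y)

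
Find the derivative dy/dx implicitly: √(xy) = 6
Apply d/dx to both sides, remembering that y depends on x. Each occurrence of y therefore brings in a y' = dy/dx via the chain rule.

With F(x, y) equal to the left-hand side minus the right, differentiate F term by term:
  d/dx[√(xy)] = √(xy)(x·y'/2 + y/2)/(xy)
  d/dx[-6] = 0
Adding these up, d/dx[F] = 0 becomes
  (√(xy)/(2x)) + (√(xy)/(2y))·y' = 0,
so isolating y',
  dy/dx = -(√(xy)/(2x))/(√(xy)/(2y)) = -y/x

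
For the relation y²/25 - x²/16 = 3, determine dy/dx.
Differentiate the relation implicitly: treat y = y(x) and apply the chain rule, so every y-derivative picks up a y' = dy/dx factor.

With everything moved to the left-hand side, differentiate term by term:
  d/dx[-x^2/16] = -x/8
  d/dx[y^2/25] = 2y·y'/25
  d/dx[-3] = 0

Separating the contributions that come from x directly and those that come through y:
  without y':      -x/8
  multiplying y':  2y/25

so (-x/8) + (2y/25)·y' = 0, and therefore
  dy/dx = -(-x/8)/(2y/25) = 25x/(16y)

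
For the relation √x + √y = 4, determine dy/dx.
Differentiate both sides with respect to x, treating y as y(x). By the chain rule, any term containing y contributes a factor of y' = dy/dx when we differentiate it.

Move every term to one side and write the relation as F(x, y) = 0. Term by term,
  d/dx[√(x)] = 1/(2√(x))
  d/dx[√(y)] = y'/(2√(y))
  d/dx[-4] = 0

The pieces without y' make up ∂F/∂x and the coefficient of y' is ∂F/∂y:
  ∂F/∂x = 1/(2√(x)),
  ∂F/∂y = 1/(2√(y)).

Since d/dx[F] = ∂F/∂x + (∂F/∂y)·y' = 0, solve for y':
  (∂F/∂y)·y' = -∂F/∂x
  dy/dx = -(∂F/∂x)/(∂F/∂y) = -(1/(2√(x)))/(1/(2√(y))) = -√(y)/√(x)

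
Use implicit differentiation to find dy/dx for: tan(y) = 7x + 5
Differentiate both sides with respect to x, treating y as y(x). By the chain rule, any term containing y contributes a factor of y' = dy/dx when we differentiate it.

Move every term to one side and write the relation as F(x, y) = 0. Term by term,
  d/dx[-7x] = -7
  d/dx[tan(y)] = y'(tan(y)^2 + 1)
  d/dx[-5] = 0

The pieces without y' make up ∂F/∂x and the coefficient of y' is ∂F/∂y:
  ∂F/∂x = -7,
  ∂F/∂y = tan(y)^2 + 1.

Since d/dx[F] = ∂F/∂x + (∂F/∂y)·y' = 0, solve for y':
  (∂F/∂y)·y' = -∂F/∂x
  dy/dx = -(∂F/∂x)/(∂F/∂y) = -(-7)/(tan(y)^2 + 1) = 7cos(y)^2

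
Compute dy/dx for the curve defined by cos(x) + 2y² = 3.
Take d/dx of both sides. Since y is implicitly a function of x, the chain rule attaches a y' = dy/dx factor whenever we differentiate through y.

Set F(x, y) = (left side) − (right side), so the curve is F = 0. Differentiating each term of F:
  d/dx[2y^2] = 4y·y'
  d/dx[cos(x)] = -sin(x)
  d/dx[-3] = 0

Collecting, the y'-free part is the partial derivative in x and the y' coefficient is the partial derivative in y:
  ∂F/∂x = -sin(x)
  ∂F/∂y = 4y

so d/dx[F(x, y(x))] = ∂F/∂x + (∂F/∂y)·y' = 0. Rearranging,
  dy/dx = -(∂F/∂x)/(∂F/∂y) = -(-sin(x))/(4y) = sin(x)/(4y)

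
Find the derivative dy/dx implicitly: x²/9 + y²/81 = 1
Take d/dx of both sides. Since y is implicitly a function of x, the chain rule attaches a y' = dy/dx factor whenever we differentiate through y.

Set F(x, y) = (left side) − (right side), so the curve is F = 0. Differentiating each term of F:
  d/dx[x^2/9] = 2x/9
  d/dx[y^2/81] = 2y·y'/81
  d/dx[-1] = 0

Collecting, the y'-free part is the partial derivative in x and the y' coefficient is the partial derivative in y:
  ∂F/∂x = 2x/9
  ∂F/∂y = 2y/81

so d/dx[F(x, y(x))] = ∂F/∂x + (∂F/∂y)·y' = 0. Rearranging,
  dy/dx = -(∂F/∂x)/(∂F/∂y) = -(2x/9)/(2y/81) = -9x/y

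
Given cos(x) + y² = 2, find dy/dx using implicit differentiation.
Differentiate both sides with respect to x, treating y as y(x). By the chain rule, any term containing y contributes a factor of y' = dy/dx when we differentiate it.

Move every term to one side and write the relation as F(x, y) = 0. Term by term,
  d/dx[y^2] = 2y·y'
  d/dx[cos(x)] = -sin(x)
  d/dx[-2] = 0

The pieces without y' make up ∂F/∂x and the coefficient of y' is ∂F/∂y:
  ∂F/∂x = -sin(x),
  ∂F/∂y = 2y.

Since d/dx[F] = ∂F/∂x + (∂F/∂y)·y' = 0, solve for y':
  (∂F/∂y)·y' = -∂F/∂x
  dy/dx = -(∂F/∂x)/(∂F/∂y) = -(-sin(x))/(2y) = sin(x)/(2y)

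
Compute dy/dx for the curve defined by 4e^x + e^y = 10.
Take d/dx of both sides. Since y is implicitly a function of x, the chain rule attaches a y' = dy/dx factor whenever we differentiate through y.

Set F(x, y) = (left side) − (right side), so the curve is F = 0. Differentiating each term of F:
  d/dx[4e^(x)] = 4e^(x)
  d/dx[e^(y)] = y'·e^(y)
  d/dx[-10] = 0

Collecting, the y'-free part is the partial derivative in x and the y' coefficient is the partial derivative in y:
  ∂F/∂x = 4e^(x)
  ∂F/∂y = e^(y)

so d/dx[F(x, y(x))] = ∂F/∂x + (∂F/∂y)·y' = 0. Rearranging,
  dy/dx = -(∂F/∂x)/(∂F/∂y) = -(4e^(x))/(e^(y)) = -4e^(x - y)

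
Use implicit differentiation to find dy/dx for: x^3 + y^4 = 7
Differentiate both sides with respect to x, treating y as y(x). By the chain rule, any term containing y contributes a factor of y' = dy/dx when we differentiate it.

Move every term to one side and write the relation as F(x, y) = 0. Term by term,
  d/dx[x^3] = 3x^2
  d/dx[y^4] = 4y^3·y'
  d/dx[-7] = 0

The pieces without y' make up ∂F/∂x and the coefficient of y' is ∂F/∂y:
  ∂F/∂x = 3x^2,
  ∂F/∂y = 4y^3.

Since d/dx[F] = ∂F/∂x + (∂F/∂y)·y' = 0, solve for y':
  (∂F/∂y)·y' = -∂F/∂x
  dy/dx = -(∂F/∂x)/(∂F/∂y) = -(3x^2)/(4y^3) = -3x^2/(4y^3)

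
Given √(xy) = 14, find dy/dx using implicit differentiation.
Differentiate both sides with respect to x, treating y as y(x). By the chain rule, any term containing y contributes a factor of y' = dy/dx when we differentiate it.

Move every term to one side and write the relation as F(x, y) = 0. Term by term,
  d/dx[√(xy)] = √(xy)(x·y'/2 + y/2)/(xy)
  d/dx[-14] = 0

The pieces without y' make up ∂F/∂x and the coefficient of y' is ∂F/∂y:
  ∂F/∂x = √(xy)/(2x),
  ∂F/∂y = √(xy)/(2y).

Since d/dx[F] = ∂F/∂x + (∂F/∂y)·y' = 0, solve for y':
  (∂F/∂y)·y' = -∂F/∂x
  dy/dx = -(∂F/∂x)/(∂F/∂y) = -(√(xy)/(2x))/(√(xy)/(2y)) = -y/x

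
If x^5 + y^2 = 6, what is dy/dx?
Differentiate the relation implicitly: treat y = y(x) and apply the chain rule, so every y-derivative picks up a y' = dy/dx factor.

With everything moved to the left-hand side, differentiate term by term:
  d/dx[x^5] = 5x^4
  d/dx[y^2] = 2y·y'
  d/dx[-6] = 0

Separating the contributions that come from x directly and those that come through y:
  without y':      5x^4
  multiplying y':  2y

so (5x^4) + (2y)·y' = 0, and therefore
  dy/dx = -(5x^4)/(2y) = -5x^4/(2y)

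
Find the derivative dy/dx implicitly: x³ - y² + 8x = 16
Apply d/dx to both sides, remembering that y depends on x. Each occurrence of y therefore brings in a y' = dy/dx via the chain rule.

With F(x, y) equal to the left-hand side minus the right, differentiate F term by term:
  d/dx[x^3] = 3x^2
  d/dx[8x] = 8
  d/dx[-y^2] = -2y·y'
  d/dx[-16] = 0
Adding these up, d/dx[F] = 0 becomes
  (3x^2 + 8) + (-2y)·y' = 0,
so isolating y',
  dy/dx = -(3x^2 + 8)/(-2y) = (3x^2 + 8)/(2y)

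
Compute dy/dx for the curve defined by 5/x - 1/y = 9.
Take d/dx of both sides. Since y is implicitly a function of x, the chain rule attaches a y' = dy/dx factor whenever we differentiate through y.

Set F(x, y) = (left side) − (right side), so the curve is F = 0. Differentiating each term of F:
  d/dx[-1/y] = y'/y^2
  d/dx[5/x] = -5/x^2
  d/dx[-9] = 0

Collecting, the y'-free part is the partial derivative in x and the y' coefficient is the partial derivative in y:
  ∂F/∂x = -5/x^2
  ∂F/∂y = y^(-2)

so d/dx[F(x, y(x))] = ∂F/∂x + (∂F/∂y)·y' = 0. Rearranging,
  dy/dx = -(∂F/∂x)/(∂F/∂y) = -(-5/x^2)/(y^(-2)) = 5y^2/x^2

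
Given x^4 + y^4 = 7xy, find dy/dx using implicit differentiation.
Take d/dx of both sides. Since y is implicitly a function of x, the chain rule attaches a y' = dy/dx factor whenever we differentiate through y.

Set F(x, y) = (left side) − (right side), so the curve is F = 0. Differentiating each term of F:
  d/dx[x^4] = 4x^3
  d/dx[-7xy] = -7x·y' - 7y
  d/dx[y^4] = 4y^3·y'

Collecting, the y'-free part is the partial derivative in x and the y' coefficient is the partial derivative in y:
  ∂F/∂x = 4x^3 - 7y
  ∂F/∂y = -7x + 4y^3

so d/dx[F(x, y(x))] = ∂F/∂x + (∂F/∂y)·y' = 0. Rearranging,
  dy/dx = -(∂F/∂x)/(∂F/∂y) = -(4x^3 - 7y)/(-7x + 4y^3) = (4x^3 - 7y)/(7x - 4y^3)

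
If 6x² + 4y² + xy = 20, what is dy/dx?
Differentiate the relation implicitly: treat y = y(x) and apply the chain rule, so every y-derivative picks up a y' = dy/dx factor.

With everything moved to the left-hand side, differentiate term by term:
  d/dx[6x^2] = 12x
  d/dx[xy] = x·y' + y
  d/dx[4y^2] = 8y·y'
  d/dx[-20] = 0

Separating the contributions that come from x directly and those that come through y:
  without y':      12x + y
  multiplying y':  x + 8y

so (12x + y) + (x + 8y)·y' = 0, and therefore
  dy/dx = -(12x + y)/(x + 8y) = (-12x - y)/(x + 8y)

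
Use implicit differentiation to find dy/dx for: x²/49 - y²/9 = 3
Differentiate both sides with respect to x, treating y as y(x). By the chain rule, any term containing y contributes a factor of y' = dy/dx when we differentiate it.

Move every term to one side and write the relation as F(x, y) = 0. Term by term,
  d/dx[x^2/49] = 2x/49
  d/dx[-y^2/9] = -2y·y'/9
  d/dx[-3] = 0

The pieces without y' make up ∂F/∂x and the coefficient of y' is ∂F/∂y:
  ∂F/∂x = 2x/49,
  ∂F/∂y = -2y/9.

Since d/dx[F] = ∂F/∂x + (∂F/∂y)·y' = 0, solve for y':
  (∂F/∂y)·y' = -∂F/∂x
  dy/dx = -(∂F/∂x)/(∂F/∂y) = -(2x/49)/(-2y/9) = 9x/(49y)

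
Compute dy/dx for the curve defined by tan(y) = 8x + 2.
Apply d/dx to both sides, remembering that y depends on x. Each occurrence of y therefore brings in a y' = dy/dx via the chain rule.

With F(x, y) equal to the left-hand side minus the right, differentiate F term by term:
  d/dx[-8x] = -8
  d/dx[tan(y)] = y'(tan(y)^2 + 1)
  d/dx[-2] = 0
Adding these up, d/dx[F] = 0 becomes
  (-8) + (tan(y)^2 + 1)·y' = 0,
so isolating y',
  dy/dx = -(-8)/(tan(y)^2 + 1) = 8cos(y)^2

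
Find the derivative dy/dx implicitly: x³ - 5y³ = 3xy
Apply d/dx to both sides, remembering that y depends on x. Each occurrence of y therefore brings in a y' = dy/dx via the chain rule.

With F(x, y) equal to the left-hand side minus the right, differentiate F term by term:
  d/dx[x^3] = 3x^2
  d/dx[-3xy] = -3x·y' - 3y
  d/dx[-5y^3] = -15y^2·y'
Adding these up, d/dx[F] = 0 becomes
  (3x^2 - 3y) + (-3x - 15y^2)·y' = 0,
so isolating y',
  dy/dx = -(3x^2 - 3y)/(-3x - 15y^2) = (x^2 - y)/(x + 5y^2)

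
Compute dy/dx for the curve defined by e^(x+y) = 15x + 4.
Differentiate both sides with respect to x, treating y as y(x). By the chain rule, any term containing y contributes a factor of y' = dy/dx when we differentiate it.

Move every term to one side and write the relation as F(x, y) = 0. Term by term,
  d/dx[-15x] = -15
  d/dx[e^(x + y)] = (y' + 1)·e^(x + y)
  d/dx[-4] = 0

The pieces without y' make up ∂F/∂x and the coefficient of y' is ∂F/∂y:
  ∂F/∂x = e^(x + y) - 15,
  ∂F/∂y = e^(x + y).

Since d/dx[F] = ∂F/∂x + (∂F/∂y)·y' = 0, solve for y':
  (∂F/∂y)·y' = -∂F/∂x
  dy/dx = -(∂F/∂x)/(∂F/∂y) = -(e^(x + y) - 15)/(e^(x + y)) = 15e^(-x - y) - 1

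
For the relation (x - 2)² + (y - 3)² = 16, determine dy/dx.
Differentiate both sides with respect to x, treating y as y(x). By the chain rule, any term containing y contributes a factor of y' = dy/dx when we differentiate it.

Move every term to one side and write the relation as F(x, y) = 0. Term by term,
  d/dx[(x - 2)^2] = 2x - 4
  d/dx[(y - 3)^2] = 2·y'(y - 3)
  d/dx[-16] = 0

The pieces without y' make up ∂F/∂x and the coefficient of y' is ∂F/∂y:
  ∂F/∂x = 2x - 4,
  ∂F/∂y = 2y - 6.

Since d/dx[F] = ∂F/∂x + (∂F/∂y)·y' = 0, solve for y':
  (∂F/∂y)·y' = -∂F/∂x
  dy/dx = -(∂F/∂x)/(∂F/∂y) = -(2x - 4)/(2y - 6) = (2 - x)/(y - 3)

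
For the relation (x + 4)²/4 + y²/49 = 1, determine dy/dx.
Differentiate both sides with respect to x, treating y as y(x). By the chain rule, any term containing y contributes a factor of y' = dy/dx when we differentiate it.

Move every term to one side and write the relation as F(x, y) = 0. Term by term,
  d/dx[y^2/49] = 2y·y'/49
  d/dx[(x + 4)^2/4] = x/2 + 2
  d/dx[-1] = 0

The pieces without y' make up ∂F/∂x and the coefficient of y' is ∂F/∂y:
  ∂F/∂x = x/2 + 2,
  ∂F/∂y = 2y/49.

Since d/dx[F] = ∂F/∂x + (∂F/∂y)·y' = 0, solve for y':
  (∂F/∂y)·y' = -∂F/∂x
  dy/dx = -(∂F/∂x)/(∂F/∂y) = -(x/2 + 2)/(2y/49)
        = -((x + 4)/2)/(2y/49) = 49(-x - 4)/(4y)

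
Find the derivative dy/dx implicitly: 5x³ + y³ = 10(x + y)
Differentiate both sides with respect to x, treating y as y(x). By the chain rule, any term containing y contributes a factor of y' = dy/dx when we differentiate it.

Move every term to one side and write the relation as F(x, y) = 0. Term by term,
  d/dx[5x^3] = 15x^2
  d/dx[-10x] = -10
  d/dx[y^3] = 3y^2·y'
  d/dx[-10y] = -10·y'

The pieces without y' make up ∂F/∂x and the coefficient of y' is ∂F/∂y:
  ∂F/∂x = 15x^2 - 10,
  ∂F/∂y = 3y^2 - 10.

Since d/dx[F] = ∂F/∂x + (∂F/∂y)·y' = 0, solve for y':
  (∂F/∂y)·y' = -∂F/∂x
  dy/dx = -(∂F/∂x)/(∂F/∂y) = -(15x^2 - 10)/(3y^2 - 10) = 5(2 - 3x^2)/(3y^2 - 10)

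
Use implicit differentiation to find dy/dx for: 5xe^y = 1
Apply d/dx to both sides, remembering that y depends on x. Each occurrence of y therefore brings in a y' = dy/dx via the chain rule.

With F(x, y) equal to the left-hand side minus the right, differentiate F term by term:
  d/dx[5x·e^(y)] = 5x·y'·e^(y) + 5e^(y)
  d/dx[-1] = 0
Adding these up, d/dx[F] = 0 becomes
  (5e^(y)) + (5x·e^(y))·y' = 0,
so isolating y',
  dy/dx = -(5e^(y))/(5x·e^(y)) = -1/x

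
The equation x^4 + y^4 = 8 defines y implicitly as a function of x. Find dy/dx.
Differentiate the relation implicitly: treat y = y(x) and apply the chain rule, so every y-derivative picks up a y' = dy/dx factor.

With everything moved to the left-hand side, differentiate term by term:
  d/dx[x^4] = 4x^3
  d/dx[y^4] = 4y^3·y'
  d/dx[-8] = 0

Separating the contributions that come from x directly and those that come through y:
  without y':      4x^3
  multiplying y':  4y^3

so (4x^3) + (4y^3)·y' = 0, and therefore
  dy/dx = -(4x^3)/(4y^3) = -x^3/y^3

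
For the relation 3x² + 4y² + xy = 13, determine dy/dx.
Differentiate both sides with respect to x, treating y as y(x). By the chain rule, any term containing y contributes a factor of y' = dy/dx when we differentiate it.

Move every term to one side and write the relation as F(x, y) = 0. Term by term,
  d/dx[3x^2] = 6x
  d/dx[xy] = x·y' + y
  d/dx[4y^2] = 8y·y'
  d/dx[-13] = 0

The pieces without y' make up ∂F/∂x and the coefficient of y' is ∂F/∂y:
  ∂F/∂x = 6x + y,
  ∂F/∂y = x + 8y.

Since d/dx[F] = ∂F/∂x + (∂F/∂y)·y' = 0, solve for y':
  (∂F/∂y)·y' = -∂F/∂x
  dy/dx = -(∂F/∂x)/(∂F/∂y) = -(6x + y)/(x + 8y) = (-6x - y)/(x + 8y)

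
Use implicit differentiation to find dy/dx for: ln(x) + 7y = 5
Differentiate both sides with respect to x, treating y as y(x). By the chain rule, any term containing y contributes a factor of y' = dy/dx when we differentiate it.

Move every term to one side and write the relation as F(x, y) = 0. Term by term,
  d/dx[7y] = 7·y'
  d/dx[ln(x)] = 1/x
  d/dx[-5] = 0

The pieces without y' make up ∂F/∂x and the coefficient of y' is ∂F/∂y:
  ∂F/∂x = 1/x,
  ∂F/∂y = 7.

Since d/dx[F] = ∂F/∂x + (∂F/∂y)·y' = 0, solve for y':
  (∂F/∂y)·y' = -∂F/∂x
  dy/dx = -(∂F/∂x)/(∂F/∂y) = -(1/x)/(7) = -1/(7x)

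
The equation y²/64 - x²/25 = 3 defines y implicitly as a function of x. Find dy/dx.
Differentiate both sides with respect to x, treating y as y(x). By the chain rule, any term containing y contributes a factor of y' = dy/dx when we differentiate it.

Move every term to one side and write the relation as F(x, y) = 0. Term by term,
  d/dx[-x^2/25] = -2x/25
  d/dx[y^2/64] = y·y'/32
  d/dx[-3] = 0

The pieces without y' make up ∂F/∂x and the coefficient of y' is ∂F/∂y:
  ∂F/∂x = -2x/25,
  ∂F/∂y = y/32.

Since d/dx[F] = ∂F/∂x + (∂F/∂y)·y' = 0, solve for y':
  (∂F/∂y)·y' = -∂F/∂x
  dy/dx = -(∂F/∂x)/(∂F/∂y) = -(-2x/25)/(y/32) = 64x/(25y)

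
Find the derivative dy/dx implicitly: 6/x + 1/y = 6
Apply d/dx to both sides, remembering that y depends on x. Each occurrence of y therefore brings in a y' = dy/dx via the chain rule.

With F(x, y) equal to the left-hand side minus the right, differentiate F term by term:
  d/dx[1/y] = -y'/y^2
  d/dx[6/x] = -6/x^2
  d/dx[-6] = 0
Adding these up, d/dx[F] = 0 becomes
  (-6/x^2) + (-1/y^2)·y' = 0,
so isolating y',
  dy/dx = -(-6/x^2)/(-1/y^2) = -6y^2/x^2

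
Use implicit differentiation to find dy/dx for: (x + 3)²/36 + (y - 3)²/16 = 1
Apply d/dx to both sides, remembering that y depends on x. Each occurrence of y therefore brings in a y' = dy/dx via the chain rule.

With F(x, y) equal to the left-hand side minus the right, differentiate F term by term:
  d/dx[(x + 3)^2/36] = x/18 + 1/6
  d/dx[(y - 3)^2/16] = y'(y - 3)/8
  d/dx[-1] = 0
Adding these up, d/dx[F] = 0 becomes
  (x/18 + 1/6) + (y/8 - 3/8)·y' = 0,
so isolating y',
  dy/dx = -(x/18 + 1/6)/(y/8 - 3/8)
        = -((x + 3)/18)/((y - 3)/8) = 4(-x - 3)/(9(y - 3))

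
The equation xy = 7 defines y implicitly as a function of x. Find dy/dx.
Take d/dx of both sides. Since y is implicitly a function of x, the chain rule attaches a y' = dy/dx factor whenever we differentiate through y.

Set F(x, y) = (left side) − (right side), so the curve is F = 0. Differentiating each term of F:
  d/dx[xy] = x·y' + y
  d/dx[-7] = 0

Collecting, the y'-free part is the partial derivative in x and the y' coefficient is the partial derivative in y:
  ∂F/∂x = y
  ∂F/∂y = x

so d/dx[F(x, y(x))] = ∂F/∂x + (∂F/∂y)·y' = 0. Rearranging,
  dy/dx = -(∂F/∂x)/(∂F/∂y) = -(y)/(x) = -y/x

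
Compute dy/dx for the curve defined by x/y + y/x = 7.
Differentiate the relation implicitly: treat y = y(x) and apply the chain rule, so every y-derivative picks up a y' = dy/dx factor.

With everything moved to the left-hand side, differentiate term by term:
  d/dx[x/y] = -x·y'/y^2 + 1/y
  d/dx[y/x] = y'/x - y/x^2
  d/dx[-7] = 0

Separating the contributions that come from x directly and those that come through y:
  without y':      1/y - y/x^2
  multiplying y':  -x/y^2 + 1/x

so (1/y - y/x^2) + (-x/y^2 + 1/x)·y' = 0, and therefore
  dy/dx = -(1/y - y/x^2)/(-x/y^2 + 1/x)
        = -((x - y)(x + y)/(x^2y))/(-(x - y)(x + y)/(xy^2)) = y/x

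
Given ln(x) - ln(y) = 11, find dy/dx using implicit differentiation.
Apply d/dx to both sides, remembering that y depends on x. Each occurrence of y therefore brings in a y' = dy/dx via the chain rule.

With F(x, y) equal to the left-hand side minus the right, differentiate F term by term:
  d/dx[ln(x)] = 1/x
  d/dx[-ln(y)] = -y'/y
  d/dx[-11] = 0
Adding these up, d/dx[F] = 0 becomes
  (1/x) + (-1/y)·y' = 0,
so isolating y',
  dy/dx = -(1/x)/(-1/y) = y/x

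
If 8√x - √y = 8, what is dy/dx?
Take d/dx of both sides. Since y is implicitly a function of x, the chain rule attaches a y' = dy/dx factor whenever we differentiate through y.

Set F(x, y) = (left side) − (right side), so the curve is F = 0. Differentiating each term of F:
  d/dx[8√(x)] = 4/√(x)
  d/dx[-√(y)] = -y'/(2√(y))
  d/dx[-8] = 0

Collecting, the y'-free part is the partial derivative in x and the y' coefficient is the partial derivative in y:
  ∂F/∂x = 4/√(x)
  ∂F/∂y = -1/(2√(y))

so d/dx[F(x, y(x))] = ∂F/∂x + (∂F/∂y)·y' = 0. Rearranging,
  dy/dx = -(∂F/∂x)/(∂F/∂y) = -(4/√(x))/(-1/(2√(y))) = 8√(y)/√(x)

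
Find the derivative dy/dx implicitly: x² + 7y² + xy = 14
Take d/dx of both sides. Since y is implicitly a function of x, the chain rule attaches a y' = dy/dx factor whenever we differentiate through y.

Set F(x, y) = (left side) − (right side), so the curve is F = 0. Differentiating each term of F:
  d/dx[x^2] = 2x
  d/dx[xy] = x·y' + y
  d/dx[7y^2] = 14y·y'
  d/dx[-14] = 0

Collecting, the y'-free part is the partial derivative in x and the y' coefficient is the partial derivative in y:
  ∂F/∂x = 2x + y
  ∂F/∂y = x + 14y

so d/dx[F(x, y(x))] = ∂F/∂x + (∂F/∂y)·y' = 0. Rearranging,
  dy/dx = -(∂F/∂x)/(∂F/∂y) = -(2x + y)/(x + 14y) = (-2x - y)/(x + 14y)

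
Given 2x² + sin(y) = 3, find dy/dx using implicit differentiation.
Differentiate the relation implicitly: treat y = y(x) and apply the chain rule, so every y-derivative picks up a y' = dy/dx factor.

With everything moved to the left-hand side, differentiate term by term:
  d/dx[2x^2] = 4x
  d/dx[sin(y)] = y'·cos(y)
  d/dx[-3] = 0

Separating the contributions that come from x directly and those that come through y:
  without y':      4x
  multiplying y':  cos(y)

so (4x) + (cos(y))·y' = 0, and therefore
  dy/dx = -(4x)/(cos(y)) = -4x/cos(y)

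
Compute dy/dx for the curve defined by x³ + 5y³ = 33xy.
Take d/dx of both sides. Since y is implicitly a function of x, the chain rule attaches a y' = dy/dx factor whenever we differentiate through y.

Set F(x, y) = (left side) − (right side), so the curve is F = 0. Differentiating each term of F:
  d/dx[x^3] = 3x^2
  d/dx[-33xy] = -33x·y' - 33y
  d/dx[5y^3] = 15y^2·y'

Collecting, the y'-free part is the partial derivative in x and the y' coefficient is the partial derivative in y:
  ∂F/∂x = 3x^2 - 33y
  ∂F/∂y = -33x + 15y^2

so d/dx[F(x, y(x))] = ∂F/∂x + (∂F/∂y)·y' = 0. Rearranging,
  dy/dx = -(∂F/∂x)/(∂F/∂y) = -(3x^2 - 33y)/(-33x + 15y^2) = (x^2 - 11y)/(11x - 5y^2)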